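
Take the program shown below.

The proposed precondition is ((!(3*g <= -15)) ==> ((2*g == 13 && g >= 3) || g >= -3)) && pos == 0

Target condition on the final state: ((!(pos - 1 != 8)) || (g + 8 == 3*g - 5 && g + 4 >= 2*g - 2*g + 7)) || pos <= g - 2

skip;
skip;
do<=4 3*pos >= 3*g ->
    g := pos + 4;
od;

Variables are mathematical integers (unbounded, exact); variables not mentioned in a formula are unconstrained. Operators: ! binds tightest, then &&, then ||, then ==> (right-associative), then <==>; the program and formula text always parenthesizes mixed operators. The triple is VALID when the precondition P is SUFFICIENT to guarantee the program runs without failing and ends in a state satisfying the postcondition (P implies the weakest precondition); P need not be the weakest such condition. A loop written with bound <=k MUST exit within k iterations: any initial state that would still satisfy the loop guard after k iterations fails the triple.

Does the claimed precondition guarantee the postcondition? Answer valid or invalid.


Working backward. After the program, the postcondition ((!(pos - 1 != 8)) || (g + 8 == 3*g - 5 && g + 4 >= 2*g - 2*g + 7)) || pos <= g - 2 must hold; in canonical form it is (!(pos != 9)) || (2*g == 13 && g >= 3) || pos <= g - 2.
Before the loop (bound <=4), unroll the exhaustion recursion (WP_0 = exit-now case; WP_j = one more guarded iteration, up to j = 4):
  WP_0: (!(3*pos >= 3*g)) && ((!(pos != 9)) || (2*g == 13 && g >= 3) || pos <= g - 2)
  WP_1: (!(3*pos >= 3*g)) ==> ((!(pos != 9)) || (2*g == 13 && g >= 3) || pos <= g - 2)
  WP_2: (!(3*pos >= 3*g)) ==> ((!(pos != 9)) || (2*g == 13 && g >= 3) || pos <= g - 2)
  WP_3: (!(3*pos >= 3*g)) ==> ((!(pos != 9)) || (2*g == 13 && g >= 3) || pos <= g - 2)
  WP_4: (!(3*pos >= 3*g)) ==> ((!(pos != 9)) || (2*g == 13 && g >= 3) || pos <= g - 2)
So before the loop: (!(3*pos >= 3*g)) ==> ((!(pos != 9)) || (2*g == 13 && g >= 3) || pos <= g - 2)
Before skip: (!(3*pos >= 3*g)) ==> ((!(pos != 9)) || (2*g == 13 && g >= 3) || pos <= g - 2)
Before skip: (!(3*pos >= 3*g)) ==> ((!(pos != 9)) || (2*g == 13 && g >= 3) || pos <= g - 2)
The weakest precondition is (!(3*pos >= 3*g)) ==> ((!(pos != 9)) || (2*g == 13 && g >= 3) || pos <= g - 2).
Check whether ((!(3*g <= -15)) ==> ((2*g == 13 && g >= 3) || g >= -3)) && pos == 0 implies it.
Countermodel: at the initial state g = 1, pos = 0, the precondition holds but the weakest precondition fails.
Answer: invalid


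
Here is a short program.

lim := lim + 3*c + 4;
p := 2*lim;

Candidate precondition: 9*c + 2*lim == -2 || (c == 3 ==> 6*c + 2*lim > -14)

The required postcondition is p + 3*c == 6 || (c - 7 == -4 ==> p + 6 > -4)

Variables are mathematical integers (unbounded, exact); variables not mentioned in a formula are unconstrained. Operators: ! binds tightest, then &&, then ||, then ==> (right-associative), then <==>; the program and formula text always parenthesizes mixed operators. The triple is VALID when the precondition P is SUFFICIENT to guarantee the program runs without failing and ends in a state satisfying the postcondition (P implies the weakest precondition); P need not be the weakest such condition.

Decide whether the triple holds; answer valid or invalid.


Working backward. After the program, the postcondition p + 3*c == 6 || (c - 7 == -4 ==> p + 6 > -4) must hold; in canonical form it is 3*c + p == 6 || (c == 3 ==> p > -10).
Before p := 2*lim: 3*c + 2*lim == 6 || (c == 3 ==> 2*lim > -10)
Before lim := lim + 3*c + 4: 9*c + 2*lim == -2 || (c == 3 ==> 6*c + 2*lim > -18)
The weakest precondition is 9*c + 2*lim == -2 || (c == 3 ==> 6*c + 2*lim > -18).
Check whether 9*c + 2*lim == -2 || (c == 3 ==> 6*c + 2*lim > -14) implies it.
Every state satisfying the precondition satisfies the weakest precondition: the implication holds.
Answer: valid


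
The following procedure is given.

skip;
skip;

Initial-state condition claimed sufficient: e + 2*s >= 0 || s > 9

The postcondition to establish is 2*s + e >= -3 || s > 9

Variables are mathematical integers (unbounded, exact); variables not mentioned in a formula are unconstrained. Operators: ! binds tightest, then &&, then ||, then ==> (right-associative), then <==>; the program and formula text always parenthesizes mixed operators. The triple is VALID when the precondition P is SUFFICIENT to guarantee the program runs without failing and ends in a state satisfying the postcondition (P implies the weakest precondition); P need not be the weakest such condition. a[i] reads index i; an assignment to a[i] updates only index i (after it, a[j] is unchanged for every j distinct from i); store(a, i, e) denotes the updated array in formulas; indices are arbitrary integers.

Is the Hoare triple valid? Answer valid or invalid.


Working backward. After the program, the postcondition 2*s + e >= -3 || s > 9 must hold; in canonical form it is e + 2*s >= -3 || s > 9.
Before skip: e + 2*s >= -3 || s > 9
Before skip: e + 2*s >= -3 || s > 9
The weakest precondition is e + 2*s >= -3 || s > 9.
Check whether e + 2*s >= 0 || s > 9 implies it.
Every state satisfying the precondition satisfies the weakest precondition: the implication holds.
Answer: valid


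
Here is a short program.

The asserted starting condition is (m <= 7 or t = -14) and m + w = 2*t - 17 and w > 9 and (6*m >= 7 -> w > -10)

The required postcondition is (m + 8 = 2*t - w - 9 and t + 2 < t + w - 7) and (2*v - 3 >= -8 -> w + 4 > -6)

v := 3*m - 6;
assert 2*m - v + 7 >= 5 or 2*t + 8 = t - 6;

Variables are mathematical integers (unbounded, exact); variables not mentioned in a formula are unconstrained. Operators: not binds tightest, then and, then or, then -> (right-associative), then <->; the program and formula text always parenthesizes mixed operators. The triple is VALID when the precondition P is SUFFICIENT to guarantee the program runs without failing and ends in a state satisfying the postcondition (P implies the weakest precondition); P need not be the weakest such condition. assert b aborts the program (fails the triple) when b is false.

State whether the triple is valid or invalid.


Working backward. After the program, the postcondition (m + 8 = 2*t - w - 9 and t + 2 < t + w - 7) and (2*v - 3 >= -8 -> w + 4 > -6) must hold; in canonical form it is m + w = 2*t - 17 and w > 9 and (2*v >= -5 -> w > -10).
Before assert 2*m - v + 7 >= 5 or 2*t + 8 = t - 6: (2*m >= v - 2 or t = -14) and m + w = 2*t - 17 and w > 9 and (2*v >= -5 -> w > -10)
Before v := 3*m - 6: (m <= 8 or t = -14) and m + w = 2*t - 17 and w > 9 and (6*m >= 7 -> w > -10)
The weakest precondition is (m <= 8 or t = -14) and m + w = 2*t - 17 and w > 9 and (6*m >= 7 -> w > -10).
Check whether (m <= 7 or t = -14) and m + w = 2*t - 17 and w > 9 and (6*m >= 7 -> w > -10) implies it.
Every state satisfying the precondition satisfies the weakest precondition: the implication holds.
Answer: valid


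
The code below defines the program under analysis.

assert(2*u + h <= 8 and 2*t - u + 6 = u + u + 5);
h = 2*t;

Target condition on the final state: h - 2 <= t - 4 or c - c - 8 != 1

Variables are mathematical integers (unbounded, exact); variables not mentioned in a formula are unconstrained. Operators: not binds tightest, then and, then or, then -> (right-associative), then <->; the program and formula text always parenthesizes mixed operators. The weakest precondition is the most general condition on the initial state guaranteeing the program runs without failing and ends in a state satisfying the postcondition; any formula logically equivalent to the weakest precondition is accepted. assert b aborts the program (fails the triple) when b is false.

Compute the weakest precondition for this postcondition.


Working backward. After the program, the postcondition h - 2 <= t - 4 or c - c - 8 != 1 must hold; in canonical form it is true.
Before h := 2*t: true
Before assert 2*u + h <= 8 and 2*t - u + 6 = u + u + 5: h + 2*u <= 8 and 2*t = 3*u - 1
Answer: WP = h + 2*u <= 8 and 2*t = 3*u - 1


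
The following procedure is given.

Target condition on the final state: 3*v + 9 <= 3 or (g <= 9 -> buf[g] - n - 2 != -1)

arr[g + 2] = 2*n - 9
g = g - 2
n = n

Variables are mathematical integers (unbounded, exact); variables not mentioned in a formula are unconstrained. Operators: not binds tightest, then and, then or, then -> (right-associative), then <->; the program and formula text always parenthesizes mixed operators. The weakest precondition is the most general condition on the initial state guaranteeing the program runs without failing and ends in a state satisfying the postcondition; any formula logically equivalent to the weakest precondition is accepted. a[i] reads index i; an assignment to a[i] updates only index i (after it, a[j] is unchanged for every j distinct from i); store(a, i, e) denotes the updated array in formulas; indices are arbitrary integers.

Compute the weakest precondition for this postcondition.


Working backward. After the program, the postcondition 3*v + 9 <= 3 or (g <= 9 -> buf[g] - n - 2 != -1) must hold; in canonical form it is 3*v <= -6 or (g <= 9 -> buf[g] != n + 1).
Before n := n: 3*v <= -6 or (g <= 9 -> buf[g] != n + 1)
Before g := g - 2: 3*v <= -6 or (g <= 11 -> buf[g - 2] != n + 1)
Before arr[g + 2] := 2*n - 9: 3*v <= -6 or (g <= 11 -> buf[g - 2] != n + 1)
Answer: WP = 3*v <= -6 or (g <= 11 -> buf[g - 2] != n + 1)


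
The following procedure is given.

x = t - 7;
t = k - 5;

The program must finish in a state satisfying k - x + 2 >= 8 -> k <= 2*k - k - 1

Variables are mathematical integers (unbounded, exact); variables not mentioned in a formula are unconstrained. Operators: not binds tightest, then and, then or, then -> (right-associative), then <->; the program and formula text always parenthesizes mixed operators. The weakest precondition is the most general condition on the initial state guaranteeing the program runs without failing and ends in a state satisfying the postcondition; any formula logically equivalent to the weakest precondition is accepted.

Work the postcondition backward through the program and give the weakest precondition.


Working backward. After the program, the postcondition k - x + 2 >= 8 -> k <= 2*k - k - 1 must hold; in canonical form it is not (k >= x + 6).
Before t := k - 5: not (k >= x + 6)
Before x := t - 7: not (k >= t - 1)
Answer: WP = not (k >= t - 1)


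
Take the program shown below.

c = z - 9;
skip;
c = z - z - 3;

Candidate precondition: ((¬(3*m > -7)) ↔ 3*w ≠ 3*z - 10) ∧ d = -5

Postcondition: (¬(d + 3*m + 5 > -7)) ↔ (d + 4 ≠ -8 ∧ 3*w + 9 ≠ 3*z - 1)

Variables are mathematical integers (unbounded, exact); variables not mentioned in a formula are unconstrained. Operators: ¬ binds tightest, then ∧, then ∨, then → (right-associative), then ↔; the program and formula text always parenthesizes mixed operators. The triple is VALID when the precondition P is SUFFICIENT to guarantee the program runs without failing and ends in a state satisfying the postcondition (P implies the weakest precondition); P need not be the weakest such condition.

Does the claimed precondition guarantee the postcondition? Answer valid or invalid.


Working backward. After the program, the postcondition (¬(d + 3*m + 5 > -7)) ↔ (d + 4 ≠ -8 ∧ 3*w + 9 ≠ 3*z - 1) must hold; in canonical form it is (¬(d + 3*m > -12)) ↔ (d ≠ -12 ∧ 3*w ≠ 3*z - 10).
Before c := z - z - 3: (¬(d + 3*m > -12)) ↔ (d ≠ -12 ∧ 3*w ≠ 3*z - 10)
Before skip: (¬(d + 3*m > -12)) ↔ (d ≠ -12 ∧ 3*w ≠ 3*z - 10)
Before c := z - 9: (¬(d + 3*m > -12)) ↔ (d ≠ -12 ∧ 3*w ≠ 3*z - 10)
The weakest precondition is (¬(d + 3*m > -12)) ↔ (d ≠ -12 ∧ 3*w ≠ 3*z - 10).
Check whether ((¬(3*m > -7)) ↔ 3*w ≠ 3*z - 10) ∧ d = -5 implies it.
Every state satisfying the precondition satisfies the weakest precondition: the implication holds.
Answer: valid


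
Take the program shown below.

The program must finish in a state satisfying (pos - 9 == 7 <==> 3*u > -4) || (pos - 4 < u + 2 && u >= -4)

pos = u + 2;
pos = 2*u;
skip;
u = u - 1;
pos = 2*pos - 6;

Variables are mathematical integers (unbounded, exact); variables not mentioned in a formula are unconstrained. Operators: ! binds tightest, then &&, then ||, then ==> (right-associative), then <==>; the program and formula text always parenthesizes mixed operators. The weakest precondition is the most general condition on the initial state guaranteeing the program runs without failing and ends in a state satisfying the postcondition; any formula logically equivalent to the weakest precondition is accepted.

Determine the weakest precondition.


Working backward. After the program, the postcondition (pos - 9 == 7 <==> 3*u > -4) || (pos - 4 < u + 2 && u >= -4) must hold; in canonical form it is (pos == 16 <==> 3*u > -4) || (pos < u + 6 && u >= -4).
Before pos := 2*pos - 6: (2*pos == 22 <==> 3*u > -4) || (2*pos < u + 12 && u >= -4)
Before u := u - 1: (2*pos == 22 <==> 3*u > -1) || (2*pos < u + 11 && u >= -3)
Before skip: (2*pos == 22 <==> 3*u > -1) || (2*pos < u + 11 && u >= -3)
Before pos := 2*u: (4*u == 22 <==> 3*u > -1) || (3*u < 11 && u >= -3)
Before pos := u + 2: (4*u == 22 <==> 3*u > -1) || (3*u < 11 && u >= -3)
Answer: WP = (4*u == 22 <==> 3*u > -1) || (3*u < 11 && u >= -3)


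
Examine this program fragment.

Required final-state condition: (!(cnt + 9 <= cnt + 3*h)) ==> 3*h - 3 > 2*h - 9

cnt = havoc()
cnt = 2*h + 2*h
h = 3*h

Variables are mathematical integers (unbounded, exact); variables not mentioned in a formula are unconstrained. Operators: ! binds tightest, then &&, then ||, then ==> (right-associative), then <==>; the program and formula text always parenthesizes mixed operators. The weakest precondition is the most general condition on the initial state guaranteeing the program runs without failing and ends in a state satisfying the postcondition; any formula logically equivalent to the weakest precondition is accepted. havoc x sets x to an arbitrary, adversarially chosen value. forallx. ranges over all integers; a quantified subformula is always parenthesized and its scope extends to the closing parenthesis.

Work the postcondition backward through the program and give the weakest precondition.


Working backward. After the program, the postcondition (!(cnt + 9 <= cnt + 3*h)) ==> 3*h - 3 > 2*h - 9 must hold; in canonical form it is (!(3*h >= 9)) ==> h > -6.
Before h := 3*h: (!(9*h >= 9)) ==> 3*h > -6
Before cnt := 2*h + 2*h: (!(9*h >= 9)) ==> 3*h > -6
Before havoc cnt: (!(9*h >= 9)) ==> 3*h > -6
Answer: WP = (!(9*h >= 9)) ==> 3*h > -6


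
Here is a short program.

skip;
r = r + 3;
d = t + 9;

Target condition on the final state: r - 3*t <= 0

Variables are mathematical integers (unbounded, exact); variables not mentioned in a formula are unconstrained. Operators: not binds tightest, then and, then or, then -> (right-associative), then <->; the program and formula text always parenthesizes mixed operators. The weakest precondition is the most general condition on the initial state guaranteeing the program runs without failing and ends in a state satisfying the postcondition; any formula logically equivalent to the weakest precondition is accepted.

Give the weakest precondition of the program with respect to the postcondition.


Working backward. After the program, the postcondition r - 3*t <= 0 must hold; in canonical form it is r <= 3*t.
Before d := t + 9: r <= 3*t
Before r := r + 3: r <= 3*t - 3
Before skip: r <= 3*t - 3
Answer: WP = r <= 3*t - 3


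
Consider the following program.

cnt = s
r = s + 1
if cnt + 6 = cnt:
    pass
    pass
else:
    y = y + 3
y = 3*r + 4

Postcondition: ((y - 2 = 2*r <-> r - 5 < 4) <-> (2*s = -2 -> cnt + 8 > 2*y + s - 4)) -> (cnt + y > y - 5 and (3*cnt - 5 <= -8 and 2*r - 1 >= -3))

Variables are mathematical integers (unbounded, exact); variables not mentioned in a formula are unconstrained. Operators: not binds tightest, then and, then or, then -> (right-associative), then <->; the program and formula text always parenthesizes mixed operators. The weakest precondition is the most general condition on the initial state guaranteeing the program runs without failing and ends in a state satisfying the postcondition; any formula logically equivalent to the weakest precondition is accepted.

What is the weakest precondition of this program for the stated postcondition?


Working backward. After the program, the postcondition ((y - 2 = 2*r <-> r - 5 < 4) <-> (2*s = -2 -> cnt + 8 > 2*y + s - 4)) -> (cnt + y > y - 5 and (3*cnt - 5 <= -8 and 2*r - 1 >= -3)) must hold; in canonical form it is ((y = 2*r + 2 <-> r < 9) <-> (2*s = -2 -> cnt > s + 2*y - 12)) -> (cnt > -5 and 3*cnt <= -3 and 2*r >= -2).
Before y := 3*r + 4: ((r = -2 <-> r < 9) <-> (2*s = -2 -> cnt > 6*r + s - 4)) -> (cnt > -5 and 3*cnt <= -3 and 2*r >= -2)
Then branch requires ((r = -2 <-> r < 9) <-> (2*s = -2 -> cnt > 6*r + s - 4)) -> (cnt > -5 and 3*cnt <= -3 and 2*r >= -2); else branch requires ((r = -2 <-> r < 9) <-> (2*s = -2 -> cnt > 6*r + s - 4)) -> (cnt > -5 and 3*cnt <= -3 and 2*r >= -2).
Before the if: ((r = -2 <-> r < 9) <-> (2*s = -2 -> cnt > 6*r + s - 4)) -> (cnt > -5 and 3*cnt <= -3 and 2*r >= -2)
Before r := s + 1: ((s = -3 <-> s < 8) <-> (2*s = -2 -> cnt > 7*s + 2)) -> (cnt > -5 and 3*cnt <= -3 and 2*s >= -4)
Before cnt := s: ((s = -3 <-> s < 8) <-> (2*s = -2 -> 6*s < -2)) -> (s > -5 and 3*s <= -3 and 2*s >= -4)
Answer: WP = ((s = -3 <-> s < 8) <-> (2*s = -2 -> 6*s < -2)) -> (s > -5 and 3*s <= -3 and 2*s >= -4)


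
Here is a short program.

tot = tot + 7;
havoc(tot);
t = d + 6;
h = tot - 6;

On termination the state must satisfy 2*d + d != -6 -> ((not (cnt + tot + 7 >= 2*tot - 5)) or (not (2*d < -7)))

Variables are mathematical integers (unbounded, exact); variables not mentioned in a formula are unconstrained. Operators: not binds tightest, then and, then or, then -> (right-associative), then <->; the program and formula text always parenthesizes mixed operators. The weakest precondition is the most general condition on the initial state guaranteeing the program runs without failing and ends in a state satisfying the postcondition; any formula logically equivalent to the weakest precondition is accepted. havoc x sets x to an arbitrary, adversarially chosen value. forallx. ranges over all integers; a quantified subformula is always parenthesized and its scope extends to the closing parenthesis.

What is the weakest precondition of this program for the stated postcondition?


Working backward. After the program, the postcondition 2*d + d != -6 -> ((not (cnt + tot + 7 >= 2*tot - 5)) or (not (2*d < -7))) must hold; in canonical form it is 3*d != -6 -> ((not (cnt >= tot - 12)) or (not (2*d < -7))).
Before h := tot - 6: 3*d != -6 -> ((not (cnt >= tot - 12)) or (not (2*d < -7)))
Before t := d + 6: 3*d != -6 -> ((not (cnt >= tot - 12)) or (not (2*d < -7)))
Before havoc tot: forall tot_1. (3*d != -6 -> ((not (cnt >= tot_1 - 12)) or (not (2*d < -7))))
Before tot := tot + 7: forall tot_1. (3*d != -6 -> ((not (cnt >= tot_1 - 12)) or (not (2*d < -7))))
Answer: WP = forall tot_1. (3*d != -6 -> ((not (cnt >= tot_1 - 12)) or (not (2*d < -7))))


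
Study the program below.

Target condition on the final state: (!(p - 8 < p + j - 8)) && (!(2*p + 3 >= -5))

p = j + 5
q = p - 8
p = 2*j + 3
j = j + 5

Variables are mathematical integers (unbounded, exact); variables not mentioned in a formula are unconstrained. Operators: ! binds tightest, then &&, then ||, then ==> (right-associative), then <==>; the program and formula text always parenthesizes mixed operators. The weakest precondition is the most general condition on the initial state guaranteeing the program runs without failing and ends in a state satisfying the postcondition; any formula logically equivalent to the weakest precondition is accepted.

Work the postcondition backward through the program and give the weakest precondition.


Working backward. After the program, the postcondition (!(p - 8 < p + j - 8)) && (!(2*p + 3 >= -5)) must hold; in canonical form it is (!(j > 0)) && (!(2*p >= -8)).
Before j := j + 5: (!(j > -5)) && (!(2*p >= -8))
Before p := 2*j + 3: (!(j > -5)) && (!(4*j >= -14))
Before q := p - 8: (!(j > -5)) && (!(4*j >= -14))
Before p := j + 5: (!(j > -5)) && (!(4*j >= -14))
Answer: WP = (!(j > -5)) && (!(4*j >= -14))


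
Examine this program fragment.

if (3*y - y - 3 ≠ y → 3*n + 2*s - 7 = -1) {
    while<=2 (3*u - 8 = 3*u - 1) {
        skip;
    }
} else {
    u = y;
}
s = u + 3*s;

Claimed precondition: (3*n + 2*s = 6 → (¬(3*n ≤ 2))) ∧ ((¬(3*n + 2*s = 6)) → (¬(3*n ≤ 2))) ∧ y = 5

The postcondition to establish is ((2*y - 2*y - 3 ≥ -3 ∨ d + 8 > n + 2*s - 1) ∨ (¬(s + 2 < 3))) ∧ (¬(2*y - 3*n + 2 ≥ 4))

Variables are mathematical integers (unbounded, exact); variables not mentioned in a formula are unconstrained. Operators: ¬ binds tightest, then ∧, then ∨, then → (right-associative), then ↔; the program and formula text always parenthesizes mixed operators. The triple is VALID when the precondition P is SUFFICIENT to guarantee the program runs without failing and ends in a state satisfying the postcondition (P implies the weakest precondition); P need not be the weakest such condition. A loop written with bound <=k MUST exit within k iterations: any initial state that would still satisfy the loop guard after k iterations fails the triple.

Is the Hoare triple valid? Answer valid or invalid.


Working backward. After the program, the postcondition ((2*y - 2*y - 3 ≥ -3 ∨ d + 8 > n + 2*s - 1) ∨ (¬(s + 2 < 3))) ∧ (¬(2*y - 3*n + 2 ≥ 4)) must hold; in canonical form it is ¬(2*y ≥ 3*n + 2).
Before s := u + 3*s: ¬(2*y ≥ 3*n + 2)
Then branch requires ¬(2*y ≥ 3*n + 2); else branch requires ¬(2*y ≥ 3*n + 2).
Before the if: ((y ≠ 3 → 3*n + 2*s = 6) → (¬(2*y ≥ 3*n + 2))) ∧ ((¬(y ≠ 3 → 3*n + 2*s = 6)) → (¬(2*y ≥ 3*n + 2)))
The weakest precondition is ((y ≠ 3 → 3*n + 2*s = 6) → (¬(2*y ≥ 3*n + 2))) ∧ ((¬(y ≠ 3 → 3*n + 2*s = 6)) → (¬(2*y ≥ 3*n + 2))).
Check whether (3*n + 2*s = 6 → (¬(3*n ≤ 2))) ∧ ((¬(3*n + 2*s = 6)) → (¬(3*n ≤ 2))) ∧ y = 5 implies it.
Countermodel: at the initial state n = 2, s = 0, y = 5, the precondition holds but the weakest precondition fails.
Answer: invalid


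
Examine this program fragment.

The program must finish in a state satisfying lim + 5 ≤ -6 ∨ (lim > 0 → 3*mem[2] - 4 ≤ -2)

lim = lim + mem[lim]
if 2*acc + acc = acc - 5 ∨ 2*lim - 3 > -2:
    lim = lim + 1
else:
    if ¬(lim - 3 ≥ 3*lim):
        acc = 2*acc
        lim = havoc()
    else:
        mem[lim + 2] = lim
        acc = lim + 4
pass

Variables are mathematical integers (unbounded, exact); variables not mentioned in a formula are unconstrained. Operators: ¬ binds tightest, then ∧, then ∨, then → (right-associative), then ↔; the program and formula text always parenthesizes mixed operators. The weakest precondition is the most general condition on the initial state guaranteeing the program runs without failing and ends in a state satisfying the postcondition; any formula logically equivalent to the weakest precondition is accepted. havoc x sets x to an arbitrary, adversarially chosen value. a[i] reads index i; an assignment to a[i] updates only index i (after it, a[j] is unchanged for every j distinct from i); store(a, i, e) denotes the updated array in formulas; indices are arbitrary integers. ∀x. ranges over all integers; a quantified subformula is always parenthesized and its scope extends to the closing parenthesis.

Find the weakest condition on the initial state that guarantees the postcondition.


Working backward. After the program, the postcondition lim + 5 ≤ -6 ∨ (lim > 0 → 3*mem[2] - 4 ≤ -2) must hold; in canonical form it is lim ≤ -11 ∨ (lim > 0 → 3*mem[2] ≤ 2).
Before skip: lim ≤ -11 ∨ (lim > 0 → 3*mem[2] ≤ 2)
Then branch requires lim ≤ -12 ∨ (lim > -1 → 3*mem[2] ≤ 2); else branch requires ((¬(2*lim ≤ -3)) → (∀lim_1. (lim_1 ≤ -11 ∨ (lim_1 > 0 → 3*mem[2] ≤ 2)))) ∧ (2*lim ≤ -3 → (lim ≤ -11 ∨ (lim > 0 → 3*store(mem, lim + 2, lim)[2] ≤ 2))).
Before the if: ((2*acc = -5 ∨ 2*lim > 1) → (lim ≤ -12 ∨ (lim > -1 → 3*mem[2] ≤ 2))) ∧ ((¬(2*acc = -5 ∨ 2*lim > 1)) → (((¬(2*lim ≤ -3)) → (∀lim_1. (lim_1 ≤ -11 ∨ (lim_1 > 0 → 3*mem[2] ≤ 2)))) ∧ (2*lim ≤ -3 → (lim ≤ -11 ∨ (lim > 0 → 3*store(mem, lim + 2, lim)[2] ≤ 2)))))
Before lim := lim + mem[lim]: ((2*acc = -5 ∨ 2*mem[lim] + 2*lim > 1) → (mem[lim] + lim ≤ -12 ∨ (mem[lim] + lim > -1 → 3*mem[2] ≤ 2))) ∧ ((¬(2*acc = -5 ∨ 2*mem[lim] + 2*lim > 1)) → (((¬(2*mem[lim] + 2*lim ≤ -3)) → (∀lim_1. (lim_1 ≤ -11 ∨ (lim_1 > 0 → 3*mem[2] ≤ 2)))) ∧ (2*mem[lim] + 2*lim ≤ -3 → (mem[lim] + lim ≤ -11 ∨ (mem[lim] + lim > 0 → 3*store(mem, mem[lim] + lim + 2, mem[lim] + lim)[2] ≤ 2)))))
Answer: WP = ((2*acc = -5 ∨ 2*mem[lim] + 2*lim > 1) → (mem[lim] + lim ≤ -12 ∨ (mem[lim] + lim > -1 → 3*mem[2] ≤ 2))) ∧ ((¬(2*acc = -5 ∨ 2*mem[lim] + 2*lim > 1)) → (((¬(2*mem[lim] + 2*lim ≤ -3)) → (∀lim_1. (lim_1 ≤ -11 ∨ (lim_1 > 0 → 3*mem[2] ≤ 2)))) ∧ (2*mem[lim] + 2*lim ≤ -3 → (mem[lim] + lim ≤ -11 ∨ (mem[lim] + lim > 0 → 3*store(mem, mem[lim] + lim + 2, mem[lim] + lim)[2] ≤ 2)))))


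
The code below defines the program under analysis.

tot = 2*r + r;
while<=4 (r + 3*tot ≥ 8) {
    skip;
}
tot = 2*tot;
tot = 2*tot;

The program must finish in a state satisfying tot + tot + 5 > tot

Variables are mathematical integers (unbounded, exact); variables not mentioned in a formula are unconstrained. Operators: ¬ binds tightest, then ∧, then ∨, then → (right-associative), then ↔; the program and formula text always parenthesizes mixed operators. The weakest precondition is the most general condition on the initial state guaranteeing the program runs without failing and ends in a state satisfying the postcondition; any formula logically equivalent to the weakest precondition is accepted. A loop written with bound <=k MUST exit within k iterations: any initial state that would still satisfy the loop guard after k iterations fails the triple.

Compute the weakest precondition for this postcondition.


Working backward. After the program, the postcondition tot + tot + 5 > tot must hold; in canonical form it is tot > -5.
Before tot := 2*tot: 2*tot > -5
Before tot := 2*tot: 4*tot > -5
Before the loop (bound <=4), unroll the exhaustion recursion (WP_0 = exit-now case; WP_j = one more guarded iteration, up to j = 4):
  WP_0: (¬(r + 3*tot ≥ 8)) ∧ 4*tot > -5
  WP_1: (r + 3*tot ≥ 8 → ((¬(r + 3*tot ≥ 8)) ∧ 4*tot > -5)) ∧ ((¬(r + 3*tot ≥ 8)) → 4*tot > -5)
  WP_2: (r + 3*tot ≥ 8 → ((r + 3*tot ≥ 8 → ((¬(r + 3*tot ≥ 8)) ∧ 4*tot > -5)) ∧ ((¬(r + 3*tot ≥ 8)) → 4*tot > -5))) ∧ ((¬(r + 3*tot ≥ 8)) → 4*tot > -5)
  WP_3: (r + 3*tot ≥ 8 → ((r + 3*tot ≥ 8 → ((r + 3*tot ≥ 8 → ((¬(r + 3*tot ≥ 8)) ∧ 4*tot > -5)) ∧ ((¬(r + 3*tot ≥ 8)) → 4*tot > -5))) ∧ ((¬(r + 3*tot ≥ 8)) → 4*tot > -5))) ∧ ((¬(r + 3*tot ≥ 8)) → 4*tot > -5)
  WP_4: (r + 3*tot ≥ 8 → ((r + 3*tot ≥ 8 → ((r + 3*tot ≥ 8 → ((r + 3*tot ≥ 8 → ((¬(r + 3*tot ≥ 8)) ∧ 4*tot > -5)) ∧ ((¬(r + 3*tot ≥ 8)) → 4*tot > -5))) ∧ ((¬(r + 3*tot ≥ 8)) → 4*tot > -5))) ∧ ((¬(r + 3*tot ≥ 8)) → 4*tot > -5))) ∧ ((¬(r + 3*tot ≥ 8)) → 4*tot > -5)
So before the loop: (r + 3*tot ≥ 8 → ((r + 3*tot ≥ 8 → ((r + 3*tot ≥ 8 → ((r + 3*tot ≥ 8 → ((¬(r + 3*tot ≥ 8)) ∧ 4*tot > -5)) ∧ ((¬(r + 3*tot ≥ 8)) → 4*tot > -5))) ∧ ((¬(r + 3*tot ≥ 8)) → 4*tot > -5))) ∧ ((¬(r + 3*tot ≥ 8)) → 4*tot > -5))) ∧ ((¬(r + 3*tot ≥ 8)) → 4*tot > -5)
Before tot := 2*r + r: (10*r ≥ 8 → ((10*r ≥ 8 → ((10*r ≥ 8 → ((10*r ≥ 8 → ((¬(10*r ≥ 8)) ∧ 12*r > -5)) ∧ ((¬(10*r ≥ 8)) → 12*r > -5))) ∧ ((¬(10*r ≥ 8)) → 12*r > -5))) ∧ ((¬(10*r ≥ 8)) → 12*r > -5))) ∧ ((¬(10*r ≥ 8)) → 12*r > -5)
Answer: WP = (10*r ≥ 8 → ((10*r ≥ 8 → ((10*r ≥ 8 → ((10*r ≥ 8 → ((¬(10*r ≥ 8)) ∧ 12*r > -5)) ∧ ((¬(10*r ≥ 8)) → 12*r > -5))) ∧ ((¬(10*r ≥ 8)) → 12*r > -5))) ∧ ((¬(10*r ≥ 8)) → 12*r > -5))) ∧ ((¬(10*r ≥ 8)) → 12*r > -5)


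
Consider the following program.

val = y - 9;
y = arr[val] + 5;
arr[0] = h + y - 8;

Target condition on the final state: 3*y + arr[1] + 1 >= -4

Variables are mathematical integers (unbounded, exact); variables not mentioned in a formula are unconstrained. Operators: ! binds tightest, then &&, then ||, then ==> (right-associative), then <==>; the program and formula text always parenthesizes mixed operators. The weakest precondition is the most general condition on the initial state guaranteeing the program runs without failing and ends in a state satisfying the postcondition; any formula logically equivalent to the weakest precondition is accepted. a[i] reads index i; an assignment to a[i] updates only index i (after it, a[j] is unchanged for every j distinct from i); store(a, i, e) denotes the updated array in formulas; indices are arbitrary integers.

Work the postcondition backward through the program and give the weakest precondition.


Working backward. After the program, the postcondition 3*y + arr[1] + 1 >= -4 must hold; in canonical form it is arr[1] + 3*y >= -5.
Before arr[0] := h + y - 8: arr[1] + 3*y >= -5
Before y := arr[val] + 5: arr[1] + 3*arr[val] >= -20
Before val := y - 9: arr[1] + 3*arr[y - 9] >= -20
Answer: WP = arr[1] + 3*arr[y - 9] >= -20


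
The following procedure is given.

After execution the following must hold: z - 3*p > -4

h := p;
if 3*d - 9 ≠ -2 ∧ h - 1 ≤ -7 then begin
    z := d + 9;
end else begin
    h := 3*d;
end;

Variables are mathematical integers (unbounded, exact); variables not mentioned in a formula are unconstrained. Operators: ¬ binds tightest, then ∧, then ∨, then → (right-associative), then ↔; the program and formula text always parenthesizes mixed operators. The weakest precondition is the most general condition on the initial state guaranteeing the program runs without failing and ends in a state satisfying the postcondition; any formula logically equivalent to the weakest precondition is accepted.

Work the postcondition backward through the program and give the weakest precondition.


Working backward. After the program, the postcondition z - 3*p > -4 must hold; in canonical form it is z > 3*p - 4.
Then branch requires d > 3*p - 13; else branch requires z > 3*p - 4.
Before the if: ((3*d ≠ 7 ∧ h ≤ -6) → d > 3*p - 13) ∧ ((¬(3*d ≠ 7 ∧ h ≤ -6)) → z > 3*p - 4)
Before h := p: ((3*d ≠ 7 ∧ p ≤ -6) → d > 3*p - 13) ∧ ((¬(3*d ≠ 7 ∧ p ≤ -6)) → z > 3*p - 4)
Answer: WP = ((3*d ≠ 7 ∧ p ≤ -6) → d > 3*p - 13) ∧ ((¬(3*d ≠ 7 ∧ p ≤ -6)) → z > 3*p - 4)


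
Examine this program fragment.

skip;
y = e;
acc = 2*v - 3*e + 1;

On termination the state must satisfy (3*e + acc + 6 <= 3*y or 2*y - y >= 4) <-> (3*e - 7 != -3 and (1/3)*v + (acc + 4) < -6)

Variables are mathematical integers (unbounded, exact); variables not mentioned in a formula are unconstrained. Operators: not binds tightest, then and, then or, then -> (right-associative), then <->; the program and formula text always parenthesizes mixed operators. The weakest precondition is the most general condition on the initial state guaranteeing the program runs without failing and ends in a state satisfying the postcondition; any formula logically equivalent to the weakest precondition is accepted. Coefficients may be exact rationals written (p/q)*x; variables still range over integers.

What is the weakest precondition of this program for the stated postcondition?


Working backward. After the program, the postcondition (3*e + acc + 6 <= 3*y or 2*y - y >= 4) <-> (3*e - 7 != -3 and (1/3)*v + (acc + 4) < -6) must hold; in canonical form it is (acc + 3*e <= 3*y - 6 or y >= 4) <-> (3*e != 4 and acc + (1/3)*v < -10).
Before acc := 2*v - 3*e + 1: (2*v <= 3*y - 7 or y >= 4) <-> (3*e != 4 and (7/3)*v < 3*e - 11)
Before y := e: (2*v <= 3*e - 7 or e >= 4) <-> (3*e != 4 and (7/3)*v < 3*e - 11)
Before skip: (2*v <= 3*e - 7 or e >= 4) <-> (3*e != 4 and (7/3)*v < 3*e - 11)
Answer: WP = (2*v <= 3*e - 7 or e >= 4) <-> (3*e != 4 and (7/3)*v < 3*e - 11)


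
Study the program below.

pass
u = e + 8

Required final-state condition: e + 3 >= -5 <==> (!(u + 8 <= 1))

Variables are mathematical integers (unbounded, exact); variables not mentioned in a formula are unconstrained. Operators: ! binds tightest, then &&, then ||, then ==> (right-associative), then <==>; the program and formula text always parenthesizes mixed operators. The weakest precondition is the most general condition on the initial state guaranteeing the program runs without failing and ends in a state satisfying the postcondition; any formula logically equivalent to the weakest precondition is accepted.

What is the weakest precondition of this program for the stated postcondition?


Working backward. After the program, the postcondition e + 3 >= -5 <==> (!(u + 8 <= 1)) must hold; in canonical form it is e >= -8 <==> (!(u <= -7)).
Before u := e + 8: e >= -8 <==> (!(e <= -15))
Before skip: e >= -8 <==> (!(e <= -15))
Answer: WP = e >= -8 <==> (!(e <= -15))


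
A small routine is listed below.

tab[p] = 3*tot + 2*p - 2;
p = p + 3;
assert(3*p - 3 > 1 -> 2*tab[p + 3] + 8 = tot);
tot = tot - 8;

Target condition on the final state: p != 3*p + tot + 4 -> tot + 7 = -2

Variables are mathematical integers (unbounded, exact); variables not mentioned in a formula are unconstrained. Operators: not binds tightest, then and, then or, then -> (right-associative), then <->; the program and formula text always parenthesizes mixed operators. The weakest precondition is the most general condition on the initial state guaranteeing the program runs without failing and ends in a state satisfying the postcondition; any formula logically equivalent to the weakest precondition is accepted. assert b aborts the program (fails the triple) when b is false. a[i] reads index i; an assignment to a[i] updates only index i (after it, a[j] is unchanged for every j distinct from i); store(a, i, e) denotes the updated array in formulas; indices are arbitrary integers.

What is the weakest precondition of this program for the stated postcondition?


Working backward. After the program, the postcondition p != 3*p + tot + 4 -> tot + 7 = -2 must hold; in canonical form it is 2*p + tot != -4 -> tot = -9.
Before tot := tot - 8: 2*p + tot != 4 -> tot = -1
Before assert 3*p - 3 > 1 -> 2*tab[p + 3] + 8 = tot: (3*p > 4 -> 2*tab[p + 3] = tot - 8) and (2*p + tot != 4 -> tot = -1)
Before p := p + 3: (3*p > -5 -> 2*tab[p + 6] = tot - 8) and (2*p + tot != -2 -> tot = -1)
Before tab[p] := 3*tot + 2*p - 2: (3*p > -5 -> 2*store(tab, p, 2*p + 3*tot - 2)[p + 6] = tot - 8) and (2*p + tot != -2 -> tot = -1)
Answer: WP = (3*p > -5 -> 2*store(tab, p, 2*p + 3*tot - 2)[p + 6] = tot - 8) and (2*p + tot != -2 -> tot = -1)


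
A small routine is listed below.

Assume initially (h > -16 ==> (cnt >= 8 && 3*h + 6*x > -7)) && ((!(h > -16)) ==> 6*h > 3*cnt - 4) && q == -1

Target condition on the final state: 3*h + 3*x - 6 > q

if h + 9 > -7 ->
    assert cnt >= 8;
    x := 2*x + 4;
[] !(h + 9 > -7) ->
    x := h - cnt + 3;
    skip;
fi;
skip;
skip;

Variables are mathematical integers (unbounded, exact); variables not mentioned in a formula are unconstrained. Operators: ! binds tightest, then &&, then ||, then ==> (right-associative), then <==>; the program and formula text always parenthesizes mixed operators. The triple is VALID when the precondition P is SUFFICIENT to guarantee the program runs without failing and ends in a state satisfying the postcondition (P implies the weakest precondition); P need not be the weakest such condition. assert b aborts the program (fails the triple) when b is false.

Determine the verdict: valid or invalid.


Working backward. After the program, the postcondition 3*h + 3*x - 6 > q must hold; in canonical form it is 3*h + 3*x > q + 6.
Before skip: 3*h + 3*x > q + 6
Before skip: 3*h + 3*x > q + 6
Then branch requires cnt >= 8 && 3*h + 6*x > q - 6; else branch requires 6*h > 3*cnt + q - 3.
Before the if: (h > -16 ==> (cnt >= 8 && 3*h + 6*x > q - 6)) && ((!(h > -16)) ==> 6*h > 3*cnt + q - 3)
The weakest precondition is (h > -16 ==> (cnt >= 8 && 3*h + 6*x > q - 6)) && ((!(h > -16)) ==> 6*h > 3*cnt + q - 3).
Check whether (h > -16 ==> (cnt >= 8 && 3*h + 6*x > -7)) && ((!(h > -16)) ==> 6*h > 3*cnt - 4) && q == -1 implies it.
Every state satisfying the precondition satisfies the weakest precondition: the implication holds.
Answer: valid


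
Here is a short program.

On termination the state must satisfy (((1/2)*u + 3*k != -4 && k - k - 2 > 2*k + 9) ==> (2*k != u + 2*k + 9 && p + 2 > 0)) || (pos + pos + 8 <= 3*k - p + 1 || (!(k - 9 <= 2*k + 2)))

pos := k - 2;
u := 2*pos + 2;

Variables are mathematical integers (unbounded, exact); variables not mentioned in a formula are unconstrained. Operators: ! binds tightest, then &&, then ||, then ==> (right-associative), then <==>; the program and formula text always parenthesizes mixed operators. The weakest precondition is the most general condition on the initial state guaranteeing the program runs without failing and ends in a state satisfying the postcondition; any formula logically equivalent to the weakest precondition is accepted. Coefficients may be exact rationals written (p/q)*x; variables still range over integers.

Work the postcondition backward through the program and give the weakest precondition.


Working backward. After the program, the postcondition (((1/2)*u + 3*k != -4 && k - k - 2 > 2*k + 9) ==> (2*k != u + 2*k + 9 && p + 2 > 0)) || (pos + pos + 8 <= 3*k - p + 1 || (!(k - 9 <= 2*k + 2))) must hold; in canonical form it is ((3*k + (1/2)*u != -4 && 2*k < -11) ==> (u != -9 && p > -2)) || p + 2*pos <= 3*k - 7 || (!(k >= -11)).
Before u := 2*pos + 2: ((3*k + pos != -5 && 2*k < -11) ==> (2*pos != -11 && p > -2)) || p + 2*pos <= 3*k - 7 || (!(k >= -11))
Before pos := k - 2: ((4*k != -3 && 2*k < -11) ==> (2*k != -7 && p > -2)) || p <= k - 3 || (!(k >= -11))
Answer: WP = ((4*k != -3 && 2*k < -11) ==> (2*k != -7 && p > -2)) || p <= k - 3 || (!(k >= -11))


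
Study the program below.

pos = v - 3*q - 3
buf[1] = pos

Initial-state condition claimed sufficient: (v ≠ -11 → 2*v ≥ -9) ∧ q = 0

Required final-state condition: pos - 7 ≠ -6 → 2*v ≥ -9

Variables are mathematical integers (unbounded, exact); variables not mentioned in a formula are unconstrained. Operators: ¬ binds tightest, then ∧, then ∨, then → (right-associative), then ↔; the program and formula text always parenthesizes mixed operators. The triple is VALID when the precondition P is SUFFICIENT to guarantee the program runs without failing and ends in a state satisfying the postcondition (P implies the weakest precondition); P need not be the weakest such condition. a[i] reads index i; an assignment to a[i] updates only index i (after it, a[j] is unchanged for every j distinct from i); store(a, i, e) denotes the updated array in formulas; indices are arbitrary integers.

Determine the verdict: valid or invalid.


Working backward. After the program, the postcondition pos - 7 ≠ -6 → 2*v ≥ -9 must hold; in canonical form it is pos ≠ 1 → 2*v ≥ -9.
Before buf[1] := pos: pos ≠ 1 → 2*v ≥ -9
Before pos := v - 3*q - 3: v ≠ 3*q + 4 → 2*v ≥ -9
The weakest precondition is v ≠ 3*q + 4 → 2*v ≥ -9.
Check whether (v ≠ -11 → 2*v ≥ -9) ∧ q = 0 implies it.
Countermodel: at the initial state q = 0, v = -11, the precondition holds but the weakest precondition fails.
Answer: invalid


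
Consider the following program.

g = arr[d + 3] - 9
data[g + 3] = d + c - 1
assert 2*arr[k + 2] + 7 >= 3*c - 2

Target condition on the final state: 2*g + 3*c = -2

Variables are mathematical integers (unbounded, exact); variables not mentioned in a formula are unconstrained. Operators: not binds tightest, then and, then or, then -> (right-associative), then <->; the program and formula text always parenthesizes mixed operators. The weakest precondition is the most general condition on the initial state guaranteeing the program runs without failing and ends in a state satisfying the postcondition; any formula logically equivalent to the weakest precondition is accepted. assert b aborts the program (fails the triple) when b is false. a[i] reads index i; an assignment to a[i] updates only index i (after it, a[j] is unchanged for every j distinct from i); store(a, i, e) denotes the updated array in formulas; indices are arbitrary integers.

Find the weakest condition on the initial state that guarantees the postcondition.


Working backward. After the program, the postcondition 2*g + 3*c = -2 must hold; in canonical form it is 3*c + 2*g = -2.
Before assert 2*arr[k + 2] + 7 >= 3*c - 2: 2*arr[k + 2] >= 3*c - 9 and 3*c + 2*g = -2
Before data[g + 3] := d + c - 1: 2*arr[k + 2] >= 3*c - 9 and 3*c + 2*g = -2
Before g := arr[d + 3] - 9: 2*arr[k + 2] >= 3*c - 9 and 2*arr[d + 3] + 3*c = 16
Answer: WP = 2*arr[k + 2] >= 3*c - 9 and 2*arr[d + 3] + 3*c = 16
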